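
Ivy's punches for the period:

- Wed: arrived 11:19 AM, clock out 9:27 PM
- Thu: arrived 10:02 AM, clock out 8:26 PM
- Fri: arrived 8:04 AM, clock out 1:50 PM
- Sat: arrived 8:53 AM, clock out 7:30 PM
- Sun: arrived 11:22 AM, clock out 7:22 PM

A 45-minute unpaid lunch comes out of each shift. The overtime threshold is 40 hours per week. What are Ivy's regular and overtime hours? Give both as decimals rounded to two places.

Regular 40.00 hours, overtime 1.17 hours

Wed: 11:19 AM–9:27 PM = 10 h 8 min; less 45 min break → 9 h 23 min
Thu: 10:02 AM–8:26 PM = 10 h 24 min; less 45 min break → 9 h 39 min
Fri: 8:04 AM–1:50 PM = 5 h 46 min; less 45 min break → 5 h 1 min
Sat: 8:53 AM–7:30 PM = 10 h 37 min; less 45 min break → 9 h 52 min
Sun: 11:22 AM–7:22 PM = 8 h 0 min; less 45 min break → 7 h 15 min
Total worked: 41 h 10 min = 41.17 h.
Threshold 40 h → overtime 1 h 10 min, regular 40 h 0 min.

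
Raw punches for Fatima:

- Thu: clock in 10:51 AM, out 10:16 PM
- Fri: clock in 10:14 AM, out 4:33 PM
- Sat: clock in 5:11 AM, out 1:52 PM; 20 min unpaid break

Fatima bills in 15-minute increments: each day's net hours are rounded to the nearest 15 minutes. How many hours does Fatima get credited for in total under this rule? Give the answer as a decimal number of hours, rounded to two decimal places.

Thu: 10:51 AM–10:16 PM = 11 h 25 min → rounds to 11 h 30 min
Fri: 10:14 AM–4:33 PM = 6 h 19 min → rounds to 6 h 15 min
Sat: 5:11 AM–1:52 PM = 8 h 41 min − 20 min = 8 h 21 min → rounds to 8 h 15 min
Total credited: 26 h 0 min.

26.00 hours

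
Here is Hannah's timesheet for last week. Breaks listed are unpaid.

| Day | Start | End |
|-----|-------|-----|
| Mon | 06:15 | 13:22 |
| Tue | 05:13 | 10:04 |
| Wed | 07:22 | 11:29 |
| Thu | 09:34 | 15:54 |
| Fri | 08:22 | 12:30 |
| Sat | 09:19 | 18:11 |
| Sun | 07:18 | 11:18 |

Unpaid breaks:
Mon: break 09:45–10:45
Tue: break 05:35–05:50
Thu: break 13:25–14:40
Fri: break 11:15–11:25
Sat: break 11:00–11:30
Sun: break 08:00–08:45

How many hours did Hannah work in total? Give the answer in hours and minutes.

Mon: 06:15–13:22 = 7 h 7 min; less 60 min break → 6 h 7 min
Tue: 05:13–10:04 = 4 h 51 min; less 15 min break → 4 h 36 min
Wed: 07:22–11:29 = 4 h 7 min
Thu: 09:34–15:54 = 6 h 20 min; less 75 min break → 5 h 5 min
Fri: 08:22–12:30 = 4 h 8 min; less 10 min break → 3 h 58 min
Sat: 09:19–18:11 = 8 h 52 min; less 30 min break → 8 h 22 min
Sun: 07:18–11:18 = 4 h 0 min; less 45 min break → 3 h 15 min
Total: 6 h 7 min + 4 h 36 min + 4 h 7 min + 5 h 5 min + 3 h 58 min + 8 h 22 min + 3 h 15 min = 35 h 30 min.

35 h 30 min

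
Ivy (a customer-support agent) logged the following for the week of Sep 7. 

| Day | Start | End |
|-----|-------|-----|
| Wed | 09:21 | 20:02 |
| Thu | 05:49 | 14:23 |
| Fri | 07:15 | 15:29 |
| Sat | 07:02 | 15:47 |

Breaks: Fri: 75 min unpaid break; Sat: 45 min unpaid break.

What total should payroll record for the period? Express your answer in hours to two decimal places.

34.23 hours

Wed: 09:21–20:02 = 10 h 41 min
Thu: 05:49–14:23 = 8 h 34 min
Fri: 07:15–15:29 = 8 h 14 min; less 75 min break → 6 h 59 min
Sat: 07:02–15:47 = 8 h 45 min; less 45 min break → 8 h 0 min
Total: 10 h 41 min + 8 h 34 min + 6 h 59 min + 8 h 0 min = 34 h 14 min.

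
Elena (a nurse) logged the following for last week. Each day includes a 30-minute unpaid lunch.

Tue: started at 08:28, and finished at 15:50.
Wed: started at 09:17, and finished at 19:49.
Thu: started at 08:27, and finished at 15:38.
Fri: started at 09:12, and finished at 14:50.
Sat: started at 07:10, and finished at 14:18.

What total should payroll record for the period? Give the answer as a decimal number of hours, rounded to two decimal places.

Tue: 08:28–15:50 = 7 h 22 min; less 30 min break → 6 h 52 min
Wed: 09:17–19:49 = 10 h 32 min; less 30 min break → 10 h 2 min
Thu: 08:27–15:38 = 7 h 11 min; less 30 min break → 6 h 41 min
Fri: 09:12–14:50 = 5 h 38 min; less 30 min break → 5 h 8 min
Sat: 07:10–14:18 = 7 h 8 min; less 30 min break → 6 h 38 min
Total: 6 h 52 min + 10 h 2 min + 6 h 41 min + 5 h 8 min + 6 h 38 min = 35 h 21 min.

35.35 hours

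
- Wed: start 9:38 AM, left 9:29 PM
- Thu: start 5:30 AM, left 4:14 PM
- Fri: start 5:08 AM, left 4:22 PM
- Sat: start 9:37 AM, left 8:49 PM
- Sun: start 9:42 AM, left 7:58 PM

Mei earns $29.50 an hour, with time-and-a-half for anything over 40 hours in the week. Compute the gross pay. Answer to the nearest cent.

$1856.29

Wed: 9:38 AM–9:29 PM = 11 h 51 min
Thu: 5:30 AM–4:14 PM = 10 h 44 min
Fri: 5:08 AM–4:22 PM = 11 h 14 min
Sat: 9:37 AM–8:49 PM = 11 h 12 min
Sun: 9:42 AM–7:58 PM = 10 h 16 min
Total worked: 55 h 17 min = 3317 min.
Regular 40 h 0 min = 2400 min at $29.50/h; overtime 15 h 17 min = 917 min at $44.25/h.
Pay = (2400 × $29.50 + 917 × $44.25) ÷ 60 = $1856.29.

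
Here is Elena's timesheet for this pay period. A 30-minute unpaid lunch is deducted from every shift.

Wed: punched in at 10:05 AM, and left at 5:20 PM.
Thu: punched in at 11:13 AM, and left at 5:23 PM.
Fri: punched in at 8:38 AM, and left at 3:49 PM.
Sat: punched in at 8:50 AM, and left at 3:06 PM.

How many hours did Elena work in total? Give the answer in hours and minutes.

24 h 52 min

Wed: 10:05 AM–5:20 PM = 7 h 15 min; less 30 min break → 6 h 45 min
Thu: 11:13 AM–5:23 PM = 6 h 10 min; less 30 min break → 5 h 40 min
Fri: 8:38 AM–3:49 PM = 7 h 11 min; less 30 min break → 6 h 41 min
Sat: 8:50 AM–3:06 PM = 6 h 16 min; less 30 min break → 5 h 46 min
Total: 6 h 45 min + 5 h 40 min + 6 h 41 min + 5 h 46 min = 24 h 52 min.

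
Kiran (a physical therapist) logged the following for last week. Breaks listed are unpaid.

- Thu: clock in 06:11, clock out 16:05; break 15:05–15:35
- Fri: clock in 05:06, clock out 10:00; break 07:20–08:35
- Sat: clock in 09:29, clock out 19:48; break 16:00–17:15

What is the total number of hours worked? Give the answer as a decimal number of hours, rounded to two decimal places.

Thu: 06:11–16:05 = 9 h 54 min; less 30 min break → 9 h 24 min
Fri: 05:06–10:00 = 4 h 54 min; less 75 min break → 3 h 39 min
Sat: 09:29–19:48 = 10 h 19 min; less 75 min break → 9 h 4 min
Total: 9 h 24 min + 3 h 39 min + 9 h 4 min = 22 h 7 min.

22.12 hours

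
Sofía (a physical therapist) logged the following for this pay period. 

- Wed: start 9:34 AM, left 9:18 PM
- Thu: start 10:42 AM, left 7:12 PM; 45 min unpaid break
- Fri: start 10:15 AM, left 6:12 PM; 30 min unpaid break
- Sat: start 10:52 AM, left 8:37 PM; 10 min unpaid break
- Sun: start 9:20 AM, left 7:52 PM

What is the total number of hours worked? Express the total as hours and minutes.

Wed: 9:34 AM–9:18 PM = 11 h 44 min
Thu: 10:42 AM–7:12 PM = 8 h 30 min; less 45 min break → 7 h 45 min
Fri: 10:15 AM–6:12 PM = 7 h 57 min; less 30 min break → 7 h 27 min
Sat: 10:52 AM–8:37 PM = 9 h 45 min; less 10 min break → 9 h 35 min
Sun: 9:20 AM–7:52 PM = 10 h 32 min
Total: 11 h 44 min + 7 h 45 min + 7 h 27 min + 9 h 35 min + 10 h 32 min = 47 h 3 min.

47 h 3 min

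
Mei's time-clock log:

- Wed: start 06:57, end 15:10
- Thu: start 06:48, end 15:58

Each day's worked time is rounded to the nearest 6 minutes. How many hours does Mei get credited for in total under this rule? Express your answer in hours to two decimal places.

17.40 hours

Wed: 06:57–15:10 = 8 h 13 min → rounds to 8 h 12 min
Thu: 06:48–15:58 = 9 h 10 min → rounds to 9 h 12 min
Total credited: 17 h 24 min.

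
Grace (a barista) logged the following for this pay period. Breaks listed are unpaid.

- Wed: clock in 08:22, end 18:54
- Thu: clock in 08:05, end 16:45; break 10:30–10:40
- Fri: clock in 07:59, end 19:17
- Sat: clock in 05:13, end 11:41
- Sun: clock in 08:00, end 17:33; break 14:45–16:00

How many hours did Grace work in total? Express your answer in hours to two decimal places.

45.10 hours

Wed: 08:22–18:54 = 10 h 32 min
Thu: 08:05–16:45 = 8 h 40 min; less 10 min break → 8 h 30 min
Fri: 07:59–19:17 = 11 h 18 min
Sat: 05:13–11:41 = 6 h 28 min
Sun: 08:00–17:33 = 9 h 33 min; less 75 min break → 8 h 18 min
Total: 10 h 32 min + 8 h 30 min + 11 h 18 min + 6 h 28 min + 8 h 18 min = 45 h 6 min.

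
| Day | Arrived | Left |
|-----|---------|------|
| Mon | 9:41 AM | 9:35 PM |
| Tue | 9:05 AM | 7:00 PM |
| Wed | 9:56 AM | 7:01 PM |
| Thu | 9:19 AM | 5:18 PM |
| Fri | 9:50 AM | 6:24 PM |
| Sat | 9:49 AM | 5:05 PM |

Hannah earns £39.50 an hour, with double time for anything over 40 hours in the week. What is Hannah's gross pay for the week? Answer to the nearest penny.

Mon: 9:41 AM–9:35 PM = 11 h 54 min
Tue: 9:05 AM–7:00 PM = 9 h 55 min
Wed: 9:56 AM–7:01 PM = 9 h 5 min
Thu: 9:19 AM–5:18 PM = 7 h 59 min
Fri: 9:50 AM–6:24 PM = 8 h 34 min
Sat: 9:49 AM–5:05 PM = 7 h 16 min
Total worked: 54 h 43 min = 3283 min.
Regular 40 h 0 min = 2400 min at £39.50/h; overtime 14 h 43 min = 883 min at £79.00/h.
Pay = (2400 × £39.50 + 883 × £79.00) ÷ 60 = £2742.62.

£2742.62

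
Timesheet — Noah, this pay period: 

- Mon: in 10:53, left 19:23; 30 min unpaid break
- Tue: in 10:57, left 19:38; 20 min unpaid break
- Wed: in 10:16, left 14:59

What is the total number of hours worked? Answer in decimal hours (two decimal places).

Mon: 10:53–19:23 = 8 h 30 min; less 30 min break → 8 h 0 min
Tue: 10:57–19:38 = 8 h 41 min; less 20 min break → 8 h 21 min
Wed: 10:16–14:59 = 4 h 43 min
Total: 8 h 0 min + 8 h 21 min + 4 h 43 min = 21 h 4 min.

21.07 hours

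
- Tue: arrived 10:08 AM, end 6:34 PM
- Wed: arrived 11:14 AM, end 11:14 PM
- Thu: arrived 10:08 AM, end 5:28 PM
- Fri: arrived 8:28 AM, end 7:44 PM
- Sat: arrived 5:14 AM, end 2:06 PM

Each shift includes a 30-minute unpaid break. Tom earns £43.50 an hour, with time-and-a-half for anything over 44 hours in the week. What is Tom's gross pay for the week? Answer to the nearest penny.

Tue: 10:08 AM–6:34 PM = 8 h 26 min; less 30 min break → 7 h 56 min
Wed: 11:14 AM–11:14 PM = 12 h 0 min; less 30 min break → 11 h 30 min
Thu: 10:08 AM–5:28 PM = 7 h 20 min; less 30 min break → 6 h 50 min
Fri: 8:28 AM–7:44 PM = 11 h 16 min; less 30 min break → 10 h 46 min
Sat: 5:14 AM–2:06 PM = 8 h 52 min; less 30 min break → 8 h 22 min
Total worked: 45 h 24 min = 2724 min.
Regular 44 h 0 min = 2640 min at £43.50/h; overtime 1 h 24 min = 84 min at £65.25/h.
Pay = (2640 × £43.50 + 84 × £65.25) ÷ 60 = £2005.35.

£2005.35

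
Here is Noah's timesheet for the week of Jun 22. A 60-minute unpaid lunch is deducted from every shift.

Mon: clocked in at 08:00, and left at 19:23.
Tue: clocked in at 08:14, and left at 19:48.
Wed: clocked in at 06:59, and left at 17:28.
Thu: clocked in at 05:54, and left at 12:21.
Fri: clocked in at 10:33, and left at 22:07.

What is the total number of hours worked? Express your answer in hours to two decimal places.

46.45 hours

Mon: 08:00–19:23 = 11 h 23 min; less 60 min break → 10 h 23 min
Tue: 08:14–19:48 = 11 h 34 min; less 60 min break → 10 h 34 min
Wed: 06:59–17:28 = 10 h 29 min; less 60 min break → 9 h 29 min
Thu: 05:54–12:21 = 6 h 27 min; less 60 min break → 5 h 27 min
Fri: 10:33–22:07 = 11 h 34 min; less 60 min break → 10 h 34 min
Total: 10 h 23 min + 10 h 34 min + 9 h 29 min + 5 h 27 min + 10 h 34 min = 46 h 27 min.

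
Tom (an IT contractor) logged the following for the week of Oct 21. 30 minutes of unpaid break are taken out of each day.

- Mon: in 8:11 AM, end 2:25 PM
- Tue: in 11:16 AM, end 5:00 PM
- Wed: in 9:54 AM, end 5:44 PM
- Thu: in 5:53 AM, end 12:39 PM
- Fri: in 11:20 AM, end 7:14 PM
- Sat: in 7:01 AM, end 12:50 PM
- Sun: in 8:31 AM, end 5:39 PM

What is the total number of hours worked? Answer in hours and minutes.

45 h 55 min

Mon: 8:11 AM–2:25 PM = 6 h 14 min; less 30 min break → 5 h 44 min
Tue: 11:16 AM–5:00 PM = 5 h 44 min; less 30 min break → 5 h 14 min
Wed: 9:54 AM–5:44 PM = 7 h 50 min; less 30 min break → 7 h 20 min
Thu: 5:53 AM–12:39 PM = 6 h 46 min; less 30 min break → 6 h 16 min
Fri: 11:20 AM–7:14 PM = 7 h 54 min; less 30 min break → 7 h 24 min
Sat: 7:01 AM–12:50 PM = 5 h 49 min; less 30 min break → 5 h 19 min
Sun: 8:31 AM–5:39 PM = 9 h 8 min; less 30 min break → 8 h 38 min
Total: 5 h 44 min + 5 h 14 min + 7 h 20 min + 6 h 16 min + 7 h 24 min + 5 h 19 min + 8 h 38 min = 45 h 55 min.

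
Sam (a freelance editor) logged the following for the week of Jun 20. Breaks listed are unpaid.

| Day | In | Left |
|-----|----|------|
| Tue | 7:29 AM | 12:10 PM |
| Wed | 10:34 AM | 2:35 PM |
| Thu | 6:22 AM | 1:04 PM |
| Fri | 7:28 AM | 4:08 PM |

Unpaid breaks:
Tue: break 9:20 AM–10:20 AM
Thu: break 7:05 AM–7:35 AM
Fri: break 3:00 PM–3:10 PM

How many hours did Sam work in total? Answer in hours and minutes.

Tue: 7:29 AM–12:10 PM = 4 h 41 min; less 60 min break → 3 h 41 min
Wed: 10:34 AM–2:35 PM = 4 h 1 min
Thu: 6:22 AM–1:04 PM = 6 h 42 min; less 30 min break → 6 h 12 min
Fri: 7:28 AM–4:08 PM = 8 h 40 min; less 10 min break → 8 h 30 min
Total: 3 h 41 min + 4 h 1 min + 6 h 12 min + 8 h 30 min = 22 h 24 min.

22 h 24 min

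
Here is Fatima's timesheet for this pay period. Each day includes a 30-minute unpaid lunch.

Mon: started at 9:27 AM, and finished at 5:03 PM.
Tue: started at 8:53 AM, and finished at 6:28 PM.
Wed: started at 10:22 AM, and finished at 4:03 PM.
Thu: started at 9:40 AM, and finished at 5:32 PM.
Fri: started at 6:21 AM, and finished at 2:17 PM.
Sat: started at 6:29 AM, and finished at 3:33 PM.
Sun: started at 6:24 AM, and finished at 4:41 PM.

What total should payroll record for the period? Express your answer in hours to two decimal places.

54.52 hours

Mon: 9:27 AM–5:03 PM = 7 h 36 min; less 30 min break → 7 h 6 min
Tue: 8:53 AM–6:28 PM = 9 h 35 min; less 30 min break → 9 h 5 min
Wed: 10:22 AM–4:03 PM = 5 h 41 min; less 30 min break → 5 h 11 min
Thu: 9:40 AM–5:32 PM = 7 h 52 min; less 30 min break → 7 h 22 min
Fri: 6:21 AM–2:17 PM = 7 h 56 min; less 30 min break → 7 h 26 min
Sat: 6:29 AM–3:33 PM = 9 h 4 min; less 30 min break → 8 h 34 min
Sun: 6:24 AM–4:41 PM = 10 h 17 min; less 30 min break → 9 h 47 min
Total: 7 h 6 min + 9 h 5 min + 5 h 11 min + 7 h 22 min + 7 h 26 min + 8 h 34 min + 9 h 47 min = 54 h 31 min.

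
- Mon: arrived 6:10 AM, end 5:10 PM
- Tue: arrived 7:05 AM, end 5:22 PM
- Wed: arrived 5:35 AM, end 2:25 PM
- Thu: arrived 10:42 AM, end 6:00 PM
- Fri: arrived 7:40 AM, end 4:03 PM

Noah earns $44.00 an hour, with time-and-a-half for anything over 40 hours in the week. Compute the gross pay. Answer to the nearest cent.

$2142.80

Mon: 6:10 AM–5:10 PM = 11 h 0 min
Tue: 7:05 AM–5:22 PM = 10 h 17 min
Wed: 5:35 AM–2:25 PM = 8 h 50 min
Thu: 10:42 AM–6:00 PM = 7 h 18 min
Fri: 7:40 AM–4:03 PM = 8 h 23 min
Total worked: 45 h 48 min = 2748 min.
Regular 40 h 0 min = 2400 min at $44.00/h; overtime 5 h 48 min = 348 min at $66.00/h.
Pay = (2400 × $44.00 + 348 × $66.00) ÷ 60 = $2142.80.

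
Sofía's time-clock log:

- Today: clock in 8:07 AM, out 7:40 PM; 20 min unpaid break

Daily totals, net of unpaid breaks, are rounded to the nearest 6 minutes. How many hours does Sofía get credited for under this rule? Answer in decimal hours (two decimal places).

11.20 hours

Today: 8:07 AM–7:40 PM = 11 h 33 min − 20 min = 11 h 13 min → rounds to 11 h 12 min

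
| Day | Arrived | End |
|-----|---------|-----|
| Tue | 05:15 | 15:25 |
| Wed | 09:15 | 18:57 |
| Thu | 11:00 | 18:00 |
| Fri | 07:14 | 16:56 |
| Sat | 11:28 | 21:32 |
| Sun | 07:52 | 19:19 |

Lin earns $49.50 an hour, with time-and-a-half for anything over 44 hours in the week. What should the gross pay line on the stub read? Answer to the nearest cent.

$3223.69

Tue: 05:15–15:25 = 10 h 10 min
Wed: 09:15–18:57 = 9 h 42 min
Thu: 11:00–18:00 = 7 h 0 min
Fri: 07:14–16:56 = 9 h 42 min
Sat: 11:28–21:32 = 10 h 4 min
Sun: 07:52–19:19 = 11 h 27 min
Total worked: 58 h 5 min = 3485 min.
Regular 44 h 0 min = 2640 min at $49.50/h; overtime 14 h 5 min = 845 min at $74.25/h.
Pay = (2640 × $49.50 + 845 × $74.25) ÷ 60 = $3223.69.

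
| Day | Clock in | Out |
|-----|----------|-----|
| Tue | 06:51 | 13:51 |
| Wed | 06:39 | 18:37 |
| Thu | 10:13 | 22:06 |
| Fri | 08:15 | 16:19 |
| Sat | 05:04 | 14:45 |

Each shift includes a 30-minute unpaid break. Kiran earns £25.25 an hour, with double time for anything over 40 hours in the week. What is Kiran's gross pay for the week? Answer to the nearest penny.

Tue: 06:51–13:51 = 7 h 0 min; less 30 min break → 6 h 30 min
Wed: 06:39–18:37 = 11 h 58 min; less 30 min break → 11 h 28 min
Thu: 10:13–22:06 = 11 h 53 min; less 30 min break → 11 h 23 min
Fri: 08:15–16:19 = 8 h 4 min; less 30 min break → 7 h 34 min
Sat: 05:04–14:45 = 9 h 41 min; less 30 min break → 9 h 11 min
Total worked: 46 h 6 min = 2766 min.
Regular 40 h 0 min = 2400 min at £25.25/h; overtime 6 h 6 min = 366 min at £50.50/h.
Pay = (2400 × £25.25 + 366 × £50.50) ÷ 60 = £1318.05.

£1318.05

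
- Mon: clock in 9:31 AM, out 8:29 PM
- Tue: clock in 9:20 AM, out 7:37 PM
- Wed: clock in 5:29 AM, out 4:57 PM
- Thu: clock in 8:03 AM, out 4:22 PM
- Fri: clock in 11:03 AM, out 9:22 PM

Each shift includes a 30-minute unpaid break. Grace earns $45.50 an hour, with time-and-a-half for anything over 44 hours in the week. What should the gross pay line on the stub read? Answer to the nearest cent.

Mon: 9:31 AM–8:29 PM = 10 h 58 min; less 30 min break → 10 h 28 min
Tue: 9:20 AM–7:37 PM = 10 h 17 min; less 30 min break → 9 h 47 min
Wed: 5:29 AM–4:57 PM = 11 h 28 min; less 30 min break → 10 h 58 min
Thu: 8:03 AM–4:22 PM = 8 h 19 min; less 30 min break → 7 h 49 min
Fri: 11:03 AM–9:22 PM = 10 h 19 min; less 30 min break → 9 h 49 min
Total worked: 48 h 51 min = 2931 min.
Regular 44 h 0 min = 2640 min at $45.50/h; overtime 4 h 51 min = 291 min at $68.25/h.
Pay = (2640 × $45.50 + 291 × $68.25) ÷ 60 = $2333.01.

$2333.01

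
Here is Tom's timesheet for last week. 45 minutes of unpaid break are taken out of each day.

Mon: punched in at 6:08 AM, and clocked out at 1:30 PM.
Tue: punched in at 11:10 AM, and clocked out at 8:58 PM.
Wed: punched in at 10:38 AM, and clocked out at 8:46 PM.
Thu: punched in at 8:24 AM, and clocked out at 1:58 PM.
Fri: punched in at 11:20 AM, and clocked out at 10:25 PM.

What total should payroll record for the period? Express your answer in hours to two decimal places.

40.20 hours

Mon: 6:08 AM–1:30 PM = 7 h 22 min; less 45 min break → 6 h 37 min
Tue: 11:10 AM–8:58 PM = 9 h 48 min; less 45 min break → 9 h 3 min
Wed: 10:38 AM–8:46 PM = 10 h 8 min; less 45 min break → 9 h 23 min
Thu: 8:24 AM–1:58 PM = 5 h 34 min; less 45 min break → 4 h 49 min
Fri: 11:20 AM–10:25 PM = 11 h 5 min; less 45 min break → 10 h 20 min
Total: 6 h 37 min + 9 h 3 min + 9 h 23 min + 4 h 49 min + 10 h 20 min = 40 h 12 min.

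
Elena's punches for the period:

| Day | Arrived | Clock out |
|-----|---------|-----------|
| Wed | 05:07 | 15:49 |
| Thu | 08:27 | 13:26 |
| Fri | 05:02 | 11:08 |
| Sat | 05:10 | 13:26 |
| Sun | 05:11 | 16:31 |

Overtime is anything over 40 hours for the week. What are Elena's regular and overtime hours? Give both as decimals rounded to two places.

Regular 40.00 hours, overtime 1.38 hours

Wed: 05:07–15:49 = 10 h 42 min
Thu: 08:27–13:26 = 4 h 59 min
Fri: 05:02–11:08 = 6 h 6 min
Sat: 05:10–13:26 = 8 h 16 min
Sun: 05:11–16:31 = 11 h 20 min
Total worked: 41 h 23 min = 41.38 h.
Threshold 40 h → overtime 1 h 23 min, regular 40 h 0 min.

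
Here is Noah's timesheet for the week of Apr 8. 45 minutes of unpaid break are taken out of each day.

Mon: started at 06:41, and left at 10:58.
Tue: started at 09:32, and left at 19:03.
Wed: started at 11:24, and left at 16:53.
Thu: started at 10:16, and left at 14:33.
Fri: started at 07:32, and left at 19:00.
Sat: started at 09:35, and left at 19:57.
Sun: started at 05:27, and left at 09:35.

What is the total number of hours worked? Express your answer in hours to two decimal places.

44.28 hours

Mon: 06:41–10:58 = 4 h 17 min; less 45 min break → 3 h 32 min
Tue: 09:32–19:03 = 9 h 31 min; less 45 min break → 8 h 46 min
Wed: 11:24–16:53 = 5 h 29 min; less 45 min break → 4 h 44 min
Thu: 10:16–14:33 = 4 h 17 min; less 45 min break → 3 h 32 min
Fri: 07:32–19:00 = 11 h 28 min; less 45 min break → 10 h 43 min
Sat: 09:35–19:57 = 10 h 22 min; less 45 min break → 9 h 37 min
Sun: 05:27–09:35 = 4 h 8 min; less 45 min break → 3 h 23 min
Total: 3 h 32 min + 8 h 46 min + 4 h 44 min + 3 h 32 min + 10 h 43 min + 9 h 37 min + 3 h 23 min = 44 h 17 min.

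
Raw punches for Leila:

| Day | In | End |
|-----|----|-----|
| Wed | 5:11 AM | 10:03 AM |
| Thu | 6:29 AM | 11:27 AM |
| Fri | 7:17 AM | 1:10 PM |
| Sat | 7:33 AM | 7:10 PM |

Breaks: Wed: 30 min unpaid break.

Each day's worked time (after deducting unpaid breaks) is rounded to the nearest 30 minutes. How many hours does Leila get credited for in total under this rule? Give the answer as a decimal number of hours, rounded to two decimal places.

27.00 hours

Wed: 5:11 AM–10:03 AM = 4 h 52 min − 30 min = 4 h 22 min → rounds to 4 h 30 min
Thu: 6:29 AM–11:27 AM = 4 h 58 min → rounds to 5 h 0 min
Fri: 7:17 AM–1:10 PM = 5 h 53 min → rounds to 6 h 0 min
Sat: 7:33 AM–7:10 PM = 11 h 37 min → rounds to 11 h 30 min
Total credited: 27 h 0 min.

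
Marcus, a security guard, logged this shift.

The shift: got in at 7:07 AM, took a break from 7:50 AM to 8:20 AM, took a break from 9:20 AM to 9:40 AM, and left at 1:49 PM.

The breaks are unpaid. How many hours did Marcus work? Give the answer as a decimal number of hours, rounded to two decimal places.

The shift: 7:07 AM–1:49 PM = 6 h 42 min; less 50 min break → 5 h 52 min

5.87 hours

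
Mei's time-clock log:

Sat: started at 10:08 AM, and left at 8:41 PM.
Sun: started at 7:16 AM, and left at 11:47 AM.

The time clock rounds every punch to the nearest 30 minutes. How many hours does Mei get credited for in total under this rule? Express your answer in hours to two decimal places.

Sat: in 10:08 AM→10:00 AM, out 8:41 PM→8:30 PM; 10 h 30 min
Sun: in 7:16 AM→7:30 AM, out 11:47 AM→12:00 PM; 4 h 30 min
Total credited: 15 h 0 min.

15.00 hours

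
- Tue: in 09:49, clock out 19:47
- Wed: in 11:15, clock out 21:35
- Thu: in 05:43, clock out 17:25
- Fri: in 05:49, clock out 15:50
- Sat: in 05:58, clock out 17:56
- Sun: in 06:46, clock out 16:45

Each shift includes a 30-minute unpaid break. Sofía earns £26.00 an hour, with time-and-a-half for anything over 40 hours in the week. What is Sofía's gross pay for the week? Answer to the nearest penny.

Tue: 09:49–19:47 = 9 h 58 min; less 30 min break → 9 h 28 min
Wed: 11:15–21:35 = 10 h 20 min; less 30 min break → 9 h 50 min
Thu: 05:43–17:25 = 11 h 42 min; less 30 min break → 11 h 12 min
Fri: 05:49–15:50 = 10 h 1 min; less 30 min break → 9 h 31 min
Sat: 05:58–17:56 = 11 h 58 min; less 30 min break → 11 h 28 min
Sun: 06:46–16:45 = 9 h 59 min; less 30 min break → 9 h 29 min
Total worked: 60 h 58 min = 3658 min.
Regular 40 h 0 min = 2400 min at £26.00/h; overtime 20 h 58 min = 1258 min at £39.00/h.
Pay = (2400 × £26.00 + 1258 × £39.00) ÷ 60 = £1857.70.

£1857.70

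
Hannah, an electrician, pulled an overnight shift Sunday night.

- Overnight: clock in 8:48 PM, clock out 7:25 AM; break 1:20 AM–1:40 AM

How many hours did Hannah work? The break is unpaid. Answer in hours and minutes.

Overnight: 8:48 PM → midnight = 3 h 12 min; midnight → 7:25 AM = 7 h 25 min; span 10 h 37 min; less 20 min break → 10 h 17 min

10 h 17 min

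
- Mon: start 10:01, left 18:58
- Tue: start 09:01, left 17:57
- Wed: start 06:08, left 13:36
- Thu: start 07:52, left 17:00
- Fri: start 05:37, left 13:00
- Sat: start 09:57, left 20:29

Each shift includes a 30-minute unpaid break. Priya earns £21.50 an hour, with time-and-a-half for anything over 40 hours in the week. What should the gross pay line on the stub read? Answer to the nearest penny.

Mon: 10:01–18:58 = 8 h 57 min; less 30 min break → 8 h 27 min
Tue: 09:01–17:57 = 8 h 56 min; less 30 min break → 8 h 26 min
Wed: 06:08–13:36 = 7 h 28 min; less 30 min break → 6 h 58 min
Thu: 07:52–17:00 = 9 h 8 min; less 30 min break → 8 h 38 min
Fri: 05:37–13:00 = 7 h 23 min; less 30 min break → 6 h 53 min
Sat: 09:57–20:29 = 10 h 32 min; less 30 min break → 10 h 2 min
Total worked: 49 h 24 min = 2964 min.
Regular 40 h 0 min = 2400 min at £21.50/h; overtime 9 h 24 min = 564 min at £32.25/h.
Pay = (2400 × £21.50 + 564 × £32.25) ÷ 60 = £1163.15.

£1163.15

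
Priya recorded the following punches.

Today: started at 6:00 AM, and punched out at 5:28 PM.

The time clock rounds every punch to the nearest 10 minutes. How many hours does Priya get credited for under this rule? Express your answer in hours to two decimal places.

Today: in 6:00 AM→6:00 AM, out 5:28 PM→5:30 PM; 11 h 30 min

11.50 hours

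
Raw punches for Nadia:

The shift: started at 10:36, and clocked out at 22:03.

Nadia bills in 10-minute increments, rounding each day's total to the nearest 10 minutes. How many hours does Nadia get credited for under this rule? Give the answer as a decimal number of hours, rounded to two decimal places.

11.50 hours

The shift: 10:36–22:03 = 11 h 27 min → rounds to 11 h 30 min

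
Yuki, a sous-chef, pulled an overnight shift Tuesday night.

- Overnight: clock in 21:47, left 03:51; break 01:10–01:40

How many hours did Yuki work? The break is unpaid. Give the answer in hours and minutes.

5 h 34 min

Overnight: 21:47 → midnight = 2 h 13 min; midnight → 03:51 = 3 h 51 min; span 6 h 4 min; less 30 min break → 5 h 34 min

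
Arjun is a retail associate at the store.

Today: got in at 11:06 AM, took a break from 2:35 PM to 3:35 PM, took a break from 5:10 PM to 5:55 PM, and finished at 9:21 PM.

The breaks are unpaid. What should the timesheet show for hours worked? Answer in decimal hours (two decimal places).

Today: 11:06 AM–9:21 PM = 10 h 15 min; less 105 min break → 8 h 30 min

8.50 hours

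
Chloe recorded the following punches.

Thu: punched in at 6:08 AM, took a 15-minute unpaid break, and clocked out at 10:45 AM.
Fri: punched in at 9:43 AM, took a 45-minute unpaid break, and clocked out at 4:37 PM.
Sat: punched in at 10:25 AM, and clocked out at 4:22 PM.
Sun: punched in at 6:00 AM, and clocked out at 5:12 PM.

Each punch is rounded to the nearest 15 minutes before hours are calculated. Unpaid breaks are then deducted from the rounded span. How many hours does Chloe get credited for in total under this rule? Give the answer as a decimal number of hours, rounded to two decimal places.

Thu: in 6:08 AM→6:15 AM, out 10:45 AM→10:45 AM; 4 h 30 min − 15 min = 4 h 15 min
Fri: in 9:43 AM→9:45 AM, out 4:37 PM→4:30 PM; 6 h 45 min − 45 min = 6 h 0 min
Sat: in 10:25 AM→10:30 AM, out 4:22 PM→4:15 PM; 5 h 45 min
Sun: in 6:00 AM→6:00 AM, out 5:12 PM→5:15 PM; 11 h 15 min
Total credited: 27 h 15 min.

27.25 hours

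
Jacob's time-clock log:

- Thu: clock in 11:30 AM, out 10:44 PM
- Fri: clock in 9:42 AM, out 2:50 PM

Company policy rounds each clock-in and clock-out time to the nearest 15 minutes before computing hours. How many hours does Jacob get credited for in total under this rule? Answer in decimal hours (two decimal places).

16.25 hours

Thu: in 11:30 AM→11:30 AM, out 10:44 PM→10:45 PM; 11 h 15 min
Fri: in 9:42 AM→9:45 AM, out 2:50 PM→2:45 PM; 5 h 0 min
Total credited: 16 h 15 min.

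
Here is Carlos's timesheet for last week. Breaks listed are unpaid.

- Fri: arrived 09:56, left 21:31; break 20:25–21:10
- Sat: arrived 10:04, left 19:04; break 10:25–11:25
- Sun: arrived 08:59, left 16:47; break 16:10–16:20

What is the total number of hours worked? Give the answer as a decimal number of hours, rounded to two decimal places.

26.47 hours

Fri: 09:56–21:31 = 11 h 35 min; less 45 min break → 10 h 50 min
Sat: 10:04–19:04 = 9 h 0 min; less 60 min break → 8 h 0 min
Sun: 08:59–16:47 = 7 h 48 min; less 10 min break → 7 h 38 min
Total: 10 h 50 min + 8 h 0 min + 7 h 38 min = 26 h 28 min.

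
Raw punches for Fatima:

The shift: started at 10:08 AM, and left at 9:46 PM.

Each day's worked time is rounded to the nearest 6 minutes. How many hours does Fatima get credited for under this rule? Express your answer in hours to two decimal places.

The shift: 10:08 AM–9:46 PM = 11 h 38 min → rounds to 11 h 36 min

11.60 hours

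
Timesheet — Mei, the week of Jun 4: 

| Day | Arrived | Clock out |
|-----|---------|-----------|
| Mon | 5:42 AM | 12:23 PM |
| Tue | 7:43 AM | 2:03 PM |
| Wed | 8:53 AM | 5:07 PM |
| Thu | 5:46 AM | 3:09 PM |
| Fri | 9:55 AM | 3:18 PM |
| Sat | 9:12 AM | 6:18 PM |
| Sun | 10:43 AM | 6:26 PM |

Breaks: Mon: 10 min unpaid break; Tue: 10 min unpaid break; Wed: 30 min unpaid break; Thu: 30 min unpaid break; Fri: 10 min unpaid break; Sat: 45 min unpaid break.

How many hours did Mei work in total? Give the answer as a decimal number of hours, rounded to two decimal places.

Mon: 5:42 AM–12:23 PM = 6 h 41 min; less 10 min break → 6 h 31 min
Tue: 7:43 AM–2:03 PM = 6 h 20 min; less 10 min break → 6 h 10 min
Wed: 8:53 AM–5:07 PM = 8 h 14 min; less 30 min break → 7 h 44 min
Thu: 5:46 AM–3:09 PM = 9 h 23 min; less 30 min break → 8 h 53 min
Fri: 9:55 AM–3:18 PM = 5 h 23 min; less 10 min break → 5 h 13 min
Sat: 9:12 AM–6:18 PM = 9 h 6 min; less 45 min break → 8 h 21 min
Sun: 10:43 AM–6:26 PM = 7 h 43 min
Total: 6 h 31 min + 6 h 10 min + 7 h 44 min + 8 h 53 min + 5 h 13 min + 8 h 21 min + 7 h 43 min = 50 h 35 min.

50.58 hours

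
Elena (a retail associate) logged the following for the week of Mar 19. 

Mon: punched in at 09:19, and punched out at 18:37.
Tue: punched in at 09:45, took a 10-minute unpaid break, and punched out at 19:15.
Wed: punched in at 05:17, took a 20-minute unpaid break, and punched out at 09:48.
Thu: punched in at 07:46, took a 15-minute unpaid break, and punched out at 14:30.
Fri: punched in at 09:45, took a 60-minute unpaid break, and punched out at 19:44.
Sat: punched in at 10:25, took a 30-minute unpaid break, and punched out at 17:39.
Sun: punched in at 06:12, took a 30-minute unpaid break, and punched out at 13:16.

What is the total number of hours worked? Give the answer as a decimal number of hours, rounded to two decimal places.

Mon: 09:19–18:37 = 9 h 18 min
Tue: 09:45–19:15 = 9 h 30 min; less 10 min break → 9 h 20 min
Wed: 05:17–09:48 = 4 h 31 min; less 20 min break → 4 h 11 min
Thu: 07:46–14:30 = 6 h 44 min; less 15 min break → 6 h 29 min
Fri: 09:45–19:44 = 9 h 59 min; less 60 min break → 8 h 59 min
Sat: 10:25–17:39 = 7 h 14 min; less 30 min break → 6 h 44 min
Sun: 06:12–13:16 = 7 h 4 min; less 30 min break → 6 h 34 min
Total: 9 h 18 min + 9 h 20 min + 4 h 11 min + 6 h 29 min + 8 h 59 min + 6 h 44 min + 6 h 34 min = 51 h 35 min.

51.58 hours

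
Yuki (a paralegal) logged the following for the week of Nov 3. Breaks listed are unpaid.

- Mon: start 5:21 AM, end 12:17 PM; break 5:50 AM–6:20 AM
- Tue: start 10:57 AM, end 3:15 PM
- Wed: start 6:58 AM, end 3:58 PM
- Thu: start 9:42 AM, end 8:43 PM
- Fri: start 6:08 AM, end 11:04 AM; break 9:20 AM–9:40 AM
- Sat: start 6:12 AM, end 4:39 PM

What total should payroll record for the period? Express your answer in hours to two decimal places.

Mon: 5:21 AM–12:17 PM = 6 h 56 min; less 30 min break → 6 h 26 min
Tue: 10:57 AM–3:15 PM = 4 h 18 min
Wed: 6:58 AM–3:58 PM = 9 h 0 min
Thu: 9:42 AM–8:43 PM = 11 h 1 min
Fri: 6:08 AM–11:04 AM = 4 h 56 min; less 20 min break → 4 h 36 min
Sat: 6:12 AM–4:39 PM = 10 h 27 min
Total: 6 h 26 min + 4 h 18 min + 9 h 0 min + 11 h 1 min + 4 h 36 min + 10 h 27 min = 45 h 48 min.

45.80 hours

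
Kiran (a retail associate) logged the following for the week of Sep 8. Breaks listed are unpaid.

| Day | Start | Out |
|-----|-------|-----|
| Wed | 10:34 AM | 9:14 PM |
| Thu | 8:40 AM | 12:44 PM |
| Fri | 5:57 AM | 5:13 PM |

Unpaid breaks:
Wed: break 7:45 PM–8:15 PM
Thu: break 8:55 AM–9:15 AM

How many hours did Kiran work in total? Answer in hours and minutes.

Wed: 10:34 AM–9:14 PM = 10 h 40 min; less 30 min break → 10 h 10 min
Thu: 8:40 AM–12:44 PM = 4 h 4 min; less 20 min break → 3 h 44 min
Fri: 5:57 AM–5:13 PM = 11 h 16 min
Total: 10 h 10 min + 3 h 44 min + 11 h 16 min = 25 h 10 min.

25 h 10 min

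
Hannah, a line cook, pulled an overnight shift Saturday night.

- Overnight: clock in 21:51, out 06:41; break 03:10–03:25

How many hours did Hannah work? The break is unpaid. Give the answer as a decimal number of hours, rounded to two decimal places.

Overnight: 21:51 → midnight = 2 h 9 min; midnight → 06:41 = 6 h 41 min; span 8 h 50 min; less 15 min break → 8 h 35 min

8.58 hours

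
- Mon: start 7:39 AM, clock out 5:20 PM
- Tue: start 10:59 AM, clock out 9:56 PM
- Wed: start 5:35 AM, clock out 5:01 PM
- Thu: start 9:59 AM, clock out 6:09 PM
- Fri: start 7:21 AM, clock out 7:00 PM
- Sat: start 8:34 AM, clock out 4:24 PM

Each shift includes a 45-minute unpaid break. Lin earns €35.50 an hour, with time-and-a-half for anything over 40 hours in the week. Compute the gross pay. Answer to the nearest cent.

€2230.29

Mon: 7:39 AM–5:20 PM = 9 h 41 min; less 45 min break → 8 h 56 min
Tue: 10:59 AM–9:56 PM = 10 h 57 min; less 45 min break → 10 h 12 min
Wed: 5:35 AM–5:01 PM = 11 h 26 min; less 45 min break → 10 h 41 min
Thu: 9:59 AM–6:09 PM = 8 h 10 min; less 45 min break → 7 h 25 min
Fri: 7:21 AM–7:00 PM = 11 h 39 min; less 45 min break → 10 h 54 min
Sat: 8:34 AM–4:24 PM = 7 h 50 min; less 45 min break → 7 h 5 min
Total worked: 55 h 13 min = 3313 min.
Regular 40 h 0 min = 2400 min at €35.50/h; overtime 15 h 13 min = 913 min at €53.25/h.
Pay = (2400 × €35.50 + 913 × €53.25) ÷ 60 = €2230.29.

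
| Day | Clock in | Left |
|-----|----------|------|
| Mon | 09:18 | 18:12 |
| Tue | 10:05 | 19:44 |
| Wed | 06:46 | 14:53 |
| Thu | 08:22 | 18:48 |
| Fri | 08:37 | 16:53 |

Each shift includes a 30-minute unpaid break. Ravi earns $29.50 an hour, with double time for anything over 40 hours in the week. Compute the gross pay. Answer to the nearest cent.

$1349.13

Mon: 09:18–18:12 = 8 h 54 min; less 30 min break → 8 h 24 min
Tue: 10:05–19:44 = 9 h 39 min; less 30 min break → 9 h 9 min
Wed: 06:46–14:53 = 8 h 7 min; less 30 min break → 7 h 37 min
Thu: 08:22–18:48 = 10 h 26 min; less 30 min break → 9 h 56 min
Fri: 08:37–16:53 = 8 h 16 min; less 30 min break → 7 h 46 min
Total worked: 42 h 52 min = 2572 min.
Regular 40 h 0 min = 2400 min at $29.50/h; overtime 2 h 52 min = 172 min at $59.00/h.
Pay = (2400 × $29.50 + 172 × $59.00) ÷ 60 = $1349.13.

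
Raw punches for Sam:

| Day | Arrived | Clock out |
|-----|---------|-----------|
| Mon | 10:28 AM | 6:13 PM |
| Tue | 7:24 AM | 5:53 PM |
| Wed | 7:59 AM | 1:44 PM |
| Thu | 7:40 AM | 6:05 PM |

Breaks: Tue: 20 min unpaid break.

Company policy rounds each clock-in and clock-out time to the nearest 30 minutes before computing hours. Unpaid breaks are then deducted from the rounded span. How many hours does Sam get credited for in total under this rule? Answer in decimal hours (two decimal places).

33.67 hours

Mon: in 10:28 AM→10:30 AM, out 6:13 PM→6:00 PM; 7 h 30 min
Tue: in 7:24 AM→7:30 AM, out 5:53 PM→6:00 PM; 10 h 30 min − 20 min = 10 h 10 min
Wed: in 7:59 AM→8:00 AM, out 1:44 PM→1:30 PM; 5 h 30 min
Thu: in 7:40 AM→7:30 AM, out 6:05 PM→6:00 PM; 10 h 30 min
Total credited: 33 h 40 min.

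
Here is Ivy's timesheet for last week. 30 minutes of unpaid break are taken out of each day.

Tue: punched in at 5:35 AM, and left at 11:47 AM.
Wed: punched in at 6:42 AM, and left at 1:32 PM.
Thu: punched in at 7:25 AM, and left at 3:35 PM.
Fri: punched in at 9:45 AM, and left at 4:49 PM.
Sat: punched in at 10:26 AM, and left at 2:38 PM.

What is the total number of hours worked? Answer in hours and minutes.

29 h 58 min

Tue: 5:35 AM–11:47 AM = 6 h 12 min; less 30 min break → 5 h 42 min
Wed: 6:42 AM–1:32 PM = 6 h 50 min; less 30 min break → 6 h 20 min
Thu: 7:25 AM–3:35 PM = 8 h 10 min; less 30 min break → 7 h 40 min
Fri: 9:45 AM–4:49 PM = 7 h 4 min; less 30 min break → 6 h 34 min
Sat: 10:26 AM–2:38 PM = 4 h 12 min; less 30 min break → 3 h 42 min
Total: 5 h 42 min + 6 h 20 min + 7 h 40 min + 6 h 34 min + 3 h 42 min = 29 h 58 min.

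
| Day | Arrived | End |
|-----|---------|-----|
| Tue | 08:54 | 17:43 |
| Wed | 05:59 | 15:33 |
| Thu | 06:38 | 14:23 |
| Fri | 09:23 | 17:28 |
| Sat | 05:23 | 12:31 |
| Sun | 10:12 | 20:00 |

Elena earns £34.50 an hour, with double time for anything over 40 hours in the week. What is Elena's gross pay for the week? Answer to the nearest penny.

£2149.35

Tue: 08:54–17:43 = 8 h 49 min
Wed: 05:59–15:33 = 9 h 34 min
Thu: 06:38–14:23 = 7 h 45 min
Fri: 09:23–17:28 = 8 h 5 min
Sat: 05:23–12:31 = 7 h 8 min
Sun: 10:12–20:00 = 9 h 48 min
Total worked: 51 h 9 min = 3069 min.
Regular 40 h 0 min = 2400 min at £34.50/h; overtime 11 h 9 min = 669 min at £69.00/h.
Pay = (2400 × £34.50 + 669 × £69.00) ÷ 60 = £2149.35.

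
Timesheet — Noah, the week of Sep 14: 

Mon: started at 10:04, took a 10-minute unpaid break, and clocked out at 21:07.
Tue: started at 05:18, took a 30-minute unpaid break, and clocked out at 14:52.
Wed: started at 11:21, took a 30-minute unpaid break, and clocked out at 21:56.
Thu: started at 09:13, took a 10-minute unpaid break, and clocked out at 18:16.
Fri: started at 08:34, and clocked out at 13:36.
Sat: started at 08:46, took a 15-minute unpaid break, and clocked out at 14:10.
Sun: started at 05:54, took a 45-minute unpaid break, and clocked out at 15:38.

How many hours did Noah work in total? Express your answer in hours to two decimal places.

Mon: 10:04–21:07 = 11 h 3 min; less 10 min break → 10 h 53 min
Tue: 05:18–14:52 = 9 h 34 min; less 30 min break → 9 h 4 min
Wed: 11:21–21:56 = 10 h 35 min; less 30 min break → 10 h 5 min
Thu: 09:13–18:16 = 9 h 3 min; less 10 min break → 8 h 53 min
Fri: 08:34–13:36 = 5 h 2 min
Sat: 08:46–14:10 = 5 h 24 min; less 15 min break → 5 h 9 min
Sun: 05:54–15:38 = 9 h 44 min; less 45 min break → 8 h 59 min
Total: 10 h 53 min + 9 h 4 min + 10 h 5 min + 8 h 53 min + 5 h 2 min + 5 h 9 min + 8 h 59 min = 58 h 5 min.

58.08 hours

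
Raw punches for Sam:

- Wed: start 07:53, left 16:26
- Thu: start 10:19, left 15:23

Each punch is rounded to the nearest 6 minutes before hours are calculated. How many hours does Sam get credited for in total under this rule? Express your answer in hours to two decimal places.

13.60 hours

Wed: in 07:53→07:54, out 16:26→16:24; 8 h 30 min
Thu: in 10:19→10:18, out 15:23→15:24; 5 h 6 min
Total credited: 13 h 36 min.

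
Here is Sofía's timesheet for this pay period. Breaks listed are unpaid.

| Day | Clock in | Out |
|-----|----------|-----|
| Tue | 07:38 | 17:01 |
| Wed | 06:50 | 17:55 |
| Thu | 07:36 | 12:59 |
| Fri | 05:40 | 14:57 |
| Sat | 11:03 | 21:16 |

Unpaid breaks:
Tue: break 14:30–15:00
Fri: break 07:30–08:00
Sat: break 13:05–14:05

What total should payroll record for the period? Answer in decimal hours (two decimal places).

Tue: 07:38–17:01 = 9 h 23 min; less 30 min break → 8 h 53 min
Wed: 06:50–17:55 = 11 h 5 min
Thu: 07:36–12:59 = 5 h 23 min
Fri: 05:40–14:57 = 9 h 17 min; less 30 min break → 8 h 47 min
Sat: 11:03–21:16 = 10 h 13 min; less 60 min break → 9 h 13 min
Total: 8 h 53 min + 11 h 5 min + 5 h 23 min + 8 h 47 min + 9 h 13 min = 43 h 21 min.

43.35 hours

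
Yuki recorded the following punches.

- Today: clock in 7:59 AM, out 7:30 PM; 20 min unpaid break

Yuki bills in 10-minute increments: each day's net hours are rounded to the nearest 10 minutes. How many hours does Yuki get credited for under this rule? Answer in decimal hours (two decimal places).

11.17 hours

Today: 7:59 AM–7:30 PM = 11 h 31 min − 20 min = 11 h 11 min → rounds to 11 h 10 min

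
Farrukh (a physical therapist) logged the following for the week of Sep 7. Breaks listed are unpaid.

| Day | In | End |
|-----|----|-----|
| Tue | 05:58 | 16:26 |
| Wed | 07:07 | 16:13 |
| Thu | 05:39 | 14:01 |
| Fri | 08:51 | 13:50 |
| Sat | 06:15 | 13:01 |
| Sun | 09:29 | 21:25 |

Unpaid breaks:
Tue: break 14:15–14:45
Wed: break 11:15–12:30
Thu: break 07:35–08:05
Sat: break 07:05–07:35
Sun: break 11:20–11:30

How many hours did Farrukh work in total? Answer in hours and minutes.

Tue: 05:58–16:26 = 10 h 28 min; less 30 min break → 9 h 58 min
Wed: 07:07–16:13 = 9 h 6 min; less 75 min break → 7 h 51 min
Thu: 05:39–14:01 = 8 h 22 min; less 30 min break → 7 h 52 min
Fri: 08:51–13:50 = 4 h 59 min
Sat: 06:15–13:01 = 6 h 46 min; less 30 min break → 6 h 16 min
Sun: 09:29–21:25 = 11 h 56 min; less 10 min break → 11 h 46 min
Total: 9 h 58 min + 7 h 51 min + 7 h 52 min + 4 h 59 min + 6 h 16 min + 11 h 46 min = 48 h 42 min.

48 h 42 min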